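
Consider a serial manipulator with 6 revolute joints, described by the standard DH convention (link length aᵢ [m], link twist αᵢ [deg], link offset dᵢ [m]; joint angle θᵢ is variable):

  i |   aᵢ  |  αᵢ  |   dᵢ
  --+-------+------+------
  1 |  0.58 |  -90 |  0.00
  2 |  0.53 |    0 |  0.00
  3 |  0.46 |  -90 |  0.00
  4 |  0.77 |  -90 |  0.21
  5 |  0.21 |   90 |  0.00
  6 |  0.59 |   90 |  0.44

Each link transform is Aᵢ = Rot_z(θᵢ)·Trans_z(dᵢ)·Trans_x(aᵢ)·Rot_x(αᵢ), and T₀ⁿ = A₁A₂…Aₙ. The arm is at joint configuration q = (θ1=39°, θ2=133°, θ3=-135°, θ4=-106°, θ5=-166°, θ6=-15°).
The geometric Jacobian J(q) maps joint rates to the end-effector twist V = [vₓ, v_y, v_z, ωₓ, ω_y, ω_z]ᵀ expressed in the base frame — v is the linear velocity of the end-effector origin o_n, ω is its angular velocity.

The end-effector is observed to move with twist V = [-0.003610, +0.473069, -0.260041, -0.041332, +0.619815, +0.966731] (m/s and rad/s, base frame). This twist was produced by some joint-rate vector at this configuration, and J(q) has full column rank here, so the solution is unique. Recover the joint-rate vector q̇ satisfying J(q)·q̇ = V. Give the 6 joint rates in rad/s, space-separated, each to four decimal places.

o_n = [0.5151, 0.2477, -0.3476]
J₁: ẑ×o_n = [-0.2477, 0.5151, 0.0000], ω = ẑ
J2: z=[-0.6293, 0.7771, 0.0000] o=[0.4507, 0.3650, 0.0000] → [-0.2701, -0.2187, 0.0238, -0.6293, 0.7771, 0.0000]
J3: z=[-0.6293, 0.7771, 0.0000] o=[0.1698, 0.1375, -0.3876] → [0.0311, 0.0252, -0.3377, -0.6293, 0.7771, 0.0000]
J4: z=[0.0271, 0.0220, -0.9994] o=[0.5271, 0.4268, -0.3716] → [-0.1785, 0.0113, -0.0046, 0.0271, 0.0220, -0.9994]
J5: z=[0.5731, 0.8188, 0.0335] o=[-0.0978, 0.8732, -0.5888] → [0.2185, -0.1177, -0.8604, 0.5731, 0.8188, 0.0335]
J6: z=[0.1718, -0.1601, 0.9720] o=[0.0704, 0.7574, -0.6377] → [0.4490, 0.3824, -0.0164, 0.1718, -0.1601, 0.9720]
q̇ = J⁺·V = [0.6700, 0.6670, -0.0620, 0.4980, 0.3270, 0.8060]

0.6700 0.6670 -0.0620 0.4980 0.3270 0.8060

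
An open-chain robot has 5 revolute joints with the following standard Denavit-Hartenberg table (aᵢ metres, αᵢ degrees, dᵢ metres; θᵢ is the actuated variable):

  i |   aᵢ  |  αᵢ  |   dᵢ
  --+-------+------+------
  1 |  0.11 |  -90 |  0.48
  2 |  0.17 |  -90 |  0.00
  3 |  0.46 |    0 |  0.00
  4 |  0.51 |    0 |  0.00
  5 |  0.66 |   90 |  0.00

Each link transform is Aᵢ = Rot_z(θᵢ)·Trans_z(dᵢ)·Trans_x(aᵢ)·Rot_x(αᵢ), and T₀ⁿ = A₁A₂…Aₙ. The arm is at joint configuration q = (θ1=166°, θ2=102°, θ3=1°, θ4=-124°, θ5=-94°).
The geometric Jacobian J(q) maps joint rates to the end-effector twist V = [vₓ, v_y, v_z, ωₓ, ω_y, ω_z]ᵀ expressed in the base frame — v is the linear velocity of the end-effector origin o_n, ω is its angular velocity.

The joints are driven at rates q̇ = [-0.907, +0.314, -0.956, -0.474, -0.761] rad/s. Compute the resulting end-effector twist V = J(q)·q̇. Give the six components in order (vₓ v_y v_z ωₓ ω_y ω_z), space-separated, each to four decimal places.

0.2830 1.2127 -0.2719 -2.1554 0.2138 -1.3625

o_n = [-0.1475, 0.0136, 0.6511]
J₁: ẑ×o_n = [-0.0136, -0.1475, 0.0000], ω = ẑ
J2: z=[-0.2419, -0.9703, 0.0000] o=[-0.1067, 0.0266, 0.4800] → [-0.1660, 0.0414, -0.0364, -0.2419, -0.9703, 0.0000]
J3: z=[0.9491, -0.2366, 0.2079] o=[-0.0724, 0.0181, 0.3137] → [-0.0789, -0.3358, -0.0220, 0.9491, -0.2366, 0.2079]
J4: z=[0.9491, -0.2366, 0.2079] o=[0.0223, 0.0027, -0.1362] → [-0.1886, -0.7825, -0.0299, 0.9491, -0.2366, 0.2079]
J5: z=[0.9491, -0.2366, 0.2079] o=[-0.1372, -0.3983, 0.1355] → [-0.2076, -0.4915, 0.3885, 0.9491, -0.2366, 0.2079]
V = J·q̇ = [0.2830, 1.2127, -0.2719, -2.1554, 0.2138, -1.3625]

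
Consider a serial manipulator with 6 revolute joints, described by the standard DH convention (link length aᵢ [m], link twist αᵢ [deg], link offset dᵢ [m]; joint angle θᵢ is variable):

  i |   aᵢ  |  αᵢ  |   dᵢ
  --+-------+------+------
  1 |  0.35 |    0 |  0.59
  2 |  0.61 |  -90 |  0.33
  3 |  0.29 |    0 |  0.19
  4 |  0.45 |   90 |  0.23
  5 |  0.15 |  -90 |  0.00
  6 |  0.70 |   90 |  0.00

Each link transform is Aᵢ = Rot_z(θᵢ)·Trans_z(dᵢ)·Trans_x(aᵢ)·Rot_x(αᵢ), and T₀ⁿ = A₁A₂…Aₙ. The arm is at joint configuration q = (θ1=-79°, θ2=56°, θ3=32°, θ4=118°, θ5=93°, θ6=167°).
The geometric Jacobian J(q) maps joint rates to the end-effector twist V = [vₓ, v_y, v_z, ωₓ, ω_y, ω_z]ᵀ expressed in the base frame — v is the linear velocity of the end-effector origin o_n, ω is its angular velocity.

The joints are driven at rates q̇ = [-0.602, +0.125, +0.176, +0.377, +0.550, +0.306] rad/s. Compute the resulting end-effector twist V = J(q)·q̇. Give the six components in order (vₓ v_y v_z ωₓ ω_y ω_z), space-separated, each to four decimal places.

o_n = [0.3578, -0.5880, 0.6638]
J₁: ẑ×o_n = [0.5880, 0.3578, -0.0000], ω = ẑ
J2: z=[0.0000, 0.0000, 1.0000] o=[0.0668, -0.3436, 0.5900] → [0.2445, 0.2910, -0.0000, 0.0000, 0.0000, 1.0000]
J3: z=[0.3907, 0.9205, 0.0000] o=[0.6283, -0.5819, 0.9200] → [-0.2359, 0.1001, 0.2466, 0.3907, 0.9205, 0.0000]
J4: z=[0.3907, 0.9205, 0.0000] o=[0.9289, -0.5031, 0.7663] → [-0.0944, 0.0401, 0.4926, 0.3907, 0.9205, 0.0000]
J5: z=[0.4603, -0.1954, -0.8660] o=[0.6601, -0.1391, 0.5413] → [-0.4127, 0.2054, -0.2657, 0.4603, -0.1954, -0.8660]
J6: z=[0.7756, -0.3861, 0.4993] o=[0.7248, -0.0039, 0.5452] → [0.2459, -0.2752, -0.5948, 0.7756, -0.3861, 0.4993]
V = J·q̇ = [-0.5523, -0.1175, -0.0990, 0.7066, 0.2834, -0.8005]

-0.5523 -0.1175 -0.0990 0.7066 0.2834 -0.8005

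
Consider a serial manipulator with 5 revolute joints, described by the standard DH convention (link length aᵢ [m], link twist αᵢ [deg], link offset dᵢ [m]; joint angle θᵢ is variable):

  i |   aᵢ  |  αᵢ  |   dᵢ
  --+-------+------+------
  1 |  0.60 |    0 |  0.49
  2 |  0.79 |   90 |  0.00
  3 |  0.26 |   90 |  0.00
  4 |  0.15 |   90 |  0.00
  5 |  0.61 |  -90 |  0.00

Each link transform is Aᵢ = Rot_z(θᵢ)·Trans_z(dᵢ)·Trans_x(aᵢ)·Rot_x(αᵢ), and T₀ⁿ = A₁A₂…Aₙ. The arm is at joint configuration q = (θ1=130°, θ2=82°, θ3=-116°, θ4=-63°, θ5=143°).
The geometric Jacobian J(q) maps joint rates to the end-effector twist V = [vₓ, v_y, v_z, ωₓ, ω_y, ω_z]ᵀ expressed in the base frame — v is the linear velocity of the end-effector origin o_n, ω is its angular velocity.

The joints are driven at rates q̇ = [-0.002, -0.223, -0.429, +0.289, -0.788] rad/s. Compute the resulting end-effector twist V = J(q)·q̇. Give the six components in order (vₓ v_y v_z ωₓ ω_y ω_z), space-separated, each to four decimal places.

0.4546 0.0378 0.2899 0.5191 0.2403 -0.7294

o_n = [-0.8953, 0.4954, 0.5548]
J₁: ẑ×o_n = [-0.4954, -0.8953, 0.0000], ω = ẑ
J2: z=[0.0000, 0.0000, 1.0000] o=[-0.3857, 0.4596, 0.4900] → [-0.0358, -0.5096, 0.0000, 0.0000, 0.0000, 1.0000]
J3: z=[-0.5299, 0.8480, 0.0000] o=[-1.0556, 0.0410, 0.4900] → [0.0550, 0.0344, -0.3768, -0.5299, 0.8480, 0.0000]
J4: z=[0.7622, 0.4763, 0.4384] o=[-0.9590, 0.1014, 0.2563] → [-0.0306, -0.1996, 0.2700, 0.7622, 0.4763, 0.4384]
J5: z=[-0.0907, -0.5920, 0.8008] o=[-0.8628, 0.0039, 0.1951] → [-0.6066, 0.0066, -0.0638, -0.0907, -0.5920, 0.8008]
V = J·q̇ = [0.4546, 0.0378, 0.2899, 0.5191, 0.2403, -0.7294]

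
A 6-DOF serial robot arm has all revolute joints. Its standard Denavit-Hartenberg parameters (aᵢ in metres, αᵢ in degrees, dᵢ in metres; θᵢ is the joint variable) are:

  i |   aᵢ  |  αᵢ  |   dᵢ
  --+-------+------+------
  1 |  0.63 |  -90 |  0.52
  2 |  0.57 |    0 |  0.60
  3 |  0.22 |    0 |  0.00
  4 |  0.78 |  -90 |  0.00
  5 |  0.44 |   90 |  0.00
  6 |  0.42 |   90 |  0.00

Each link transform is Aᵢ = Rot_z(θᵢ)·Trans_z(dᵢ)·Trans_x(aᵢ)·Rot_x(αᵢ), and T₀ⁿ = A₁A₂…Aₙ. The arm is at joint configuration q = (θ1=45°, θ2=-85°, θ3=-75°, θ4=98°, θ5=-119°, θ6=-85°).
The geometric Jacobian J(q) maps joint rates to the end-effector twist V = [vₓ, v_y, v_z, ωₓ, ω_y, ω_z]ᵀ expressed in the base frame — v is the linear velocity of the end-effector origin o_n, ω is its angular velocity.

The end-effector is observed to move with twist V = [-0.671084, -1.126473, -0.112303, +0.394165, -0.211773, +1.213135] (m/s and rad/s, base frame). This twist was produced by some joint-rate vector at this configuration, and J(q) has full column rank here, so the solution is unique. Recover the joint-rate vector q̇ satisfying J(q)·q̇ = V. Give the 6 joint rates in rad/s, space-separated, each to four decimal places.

o_n = [-0.4636, 0.9744, 1.8442]
J₁: ẑ×o_n = [-0.9744, -0.4636, 0.0000], ω = ẑ
J2: z=[-0.7071, 0.7071, 0.0000] o=[0.4455, 0.4455, 0.5200] → [0.9363, 0.9363, 0.2688, -0.7071, 0.7071, 0.0000]
J3: z=[-0.7071, 0.7071, 0.0000] o=[0.0563, 0.9049, 1.0878] → [0.5348, 0.5348, 0.3184, -0.7071, 0.7071, 0.0000]
J4: z=[-0.7071, 0.7071, 0.0000] o=[-0.0898, 0.7587, 1.1631] → [0.4816, 0.4816, 0.1117, -0.7071, 0.7071, 0.0000]
J5: z=[0.6243, 0.6243, -0.4695] o=[0.1691, 1.0176, 1.8518] → [-0.0250, 0.3018, 0.3681, 0.6243, 0.6243, -0.4695]
J6: z=[0.0525, -0.6332, -0.7722] o=[-0.1738, 1.2189, 1.6634] → [-0.3032, 0.2143, -0.1963, 0.0525, -0.6332, -0.7722]
q̇ = J⁺·V = [0.3060, -0.5310, -0.0300, -0.3450, -0.3120, -0.9850]

0.3060 -0.5310 -0.0300 -0.3450 -0.3120 -0.9850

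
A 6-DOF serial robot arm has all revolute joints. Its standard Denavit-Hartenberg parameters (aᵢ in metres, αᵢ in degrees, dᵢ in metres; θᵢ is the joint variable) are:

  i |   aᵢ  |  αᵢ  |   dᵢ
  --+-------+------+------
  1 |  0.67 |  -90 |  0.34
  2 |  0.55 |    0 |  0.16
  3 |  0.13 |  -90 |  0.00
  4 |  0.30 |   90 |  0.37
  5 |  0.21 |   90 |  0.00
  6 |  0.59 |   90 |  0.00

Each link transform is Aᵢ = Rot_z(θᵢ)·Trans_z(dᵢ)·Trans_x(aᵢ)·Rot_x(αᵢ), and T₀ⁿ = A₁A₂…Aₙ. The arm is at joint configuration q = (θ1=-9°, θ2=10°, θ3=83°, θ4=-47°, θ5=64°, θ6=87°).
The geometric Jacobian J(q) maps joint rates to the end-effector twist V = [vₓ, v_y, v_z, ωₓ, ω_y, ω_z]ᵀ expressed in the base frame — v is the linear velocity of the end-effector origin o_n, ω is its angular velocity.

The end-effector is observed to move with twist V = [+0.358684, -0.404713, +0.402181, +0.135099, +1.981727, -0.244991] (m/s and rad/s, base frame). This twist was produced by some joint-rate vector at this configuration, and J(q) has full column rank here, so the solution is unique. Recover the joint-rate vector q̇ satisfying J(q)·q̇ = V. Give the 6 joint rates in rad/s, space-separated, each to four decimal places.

o_n = [0.7538, 0.7498, 0.2994]
J₁: ẑ×o_n = [-0.7498, 0.7538, 0.0000], ω = ẑ
J2: z=[0.1564, 0.9877, 0.0000] o=[0.6618, -0.1048, 0.3400] → [-0.0401, 0.0063, 0.0428, 0.1564, 0.9877, 0.0000]
J3: z=[0.1564, 0.9877, 0.0000] o=[1.2218, -0.0315, 0.2445] → [0.0543, -0.0086, 0.5844, 0.1564, 0.9877, 0.0000]
J4: z=[-0.9863, 0.1562, 0.0523] o=[1.2150, -0.0304, 0.1147] → [-0.0120, 0.1581, -0.6975, -0.9863, 0.1562, 0.0523]
J5: z=[0.1445, 0.6676, 0.7304] o=[0.8738, 0.2457, -0.0703] → [-0.1213, -0.1411, 0.1530, 0.1445, 0.6676, 0.7304]
J6: z=[0.5035, 0.5858, -0.6351] o=[0.6950, 0.3422, -0.1231] → [0.5063, -0.2501, 0.1707, 0.5035, 0.5858, -0.6351]
q̇ = J⁺·V = [-0.4870, 0.9070, 0.7650, 0.2210, 0.3790, 0.0730]

-0.4870 0.9070 0.7650 0.2210 0.3790 0.0730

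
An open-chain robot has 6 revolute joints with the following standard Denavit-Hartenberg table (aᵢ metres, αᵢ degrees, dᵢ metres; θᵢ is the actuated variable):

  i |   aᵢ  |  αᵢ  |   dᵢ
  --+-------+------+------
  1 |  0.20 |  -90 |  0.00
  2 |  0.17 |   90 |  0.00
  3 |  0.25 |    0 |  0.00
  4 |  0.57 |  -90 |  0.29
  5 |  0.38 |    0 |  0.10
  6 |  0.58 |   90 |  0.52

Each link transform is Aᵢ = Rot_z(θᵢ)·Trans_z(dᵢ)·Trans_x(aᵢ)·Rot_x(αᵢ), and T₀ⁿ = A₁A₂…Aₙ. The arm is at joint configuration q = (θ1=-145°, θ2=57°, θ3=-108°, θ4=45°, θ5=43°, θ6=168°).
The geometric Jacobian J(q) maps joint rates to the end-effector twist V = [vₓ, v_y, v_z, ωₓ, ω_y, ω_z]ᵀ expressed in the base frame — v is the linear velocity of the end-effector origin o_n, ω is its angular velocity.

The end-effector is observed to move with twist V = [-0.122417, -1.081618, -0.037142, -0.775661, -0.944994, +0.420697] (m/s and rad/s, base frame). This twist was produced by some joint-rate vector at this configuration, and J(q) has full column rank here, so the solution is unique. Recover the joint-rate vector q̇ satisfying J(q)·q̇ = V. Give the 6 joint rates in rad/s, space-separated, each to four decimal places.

0.5060 -0.0340 0.8580 0.0830 -0.1620 0.9620

o_n = [-0.9033, -0.3043, -0.4951]
J₁: ẑ×o_n = [0.3043, -0.9033, 0.0000], ω = ẑ
J2: z=[0.5736, -0.8192, 0.0000] o=[-0.1638, -0.1147, 0.0000] → [0.4056, 0.2840, -0.7145, 0.5736, -0.8192, 0.0000]
J3: z=[-0.6870, -0.4810, 0.5446] o=[-0.2397, -0.1678, -0.1426] → [0.2440, -0.6037, -0.2254, -0.6870, -0.4810, 0.5446]
J4: z=[-0.6870, -0.4810, 0.5446] o=[-0.3416, 0.0511, -0.0778] → [0.3943, -0.5927, -0.0260, -0.6870, -0.4810, 0.5446]
J5: z=[-0.1371, -0.6502, -0.7473] o=[-0.9476, 0.2468, -0.1369] → [-0.1789, -0.0822, 0.1043, -0.1371, -0.6502, -0.7473]
J6: z=[-0.1371, -0.6502, -0.7473] o=[-0.9816, 0.4698, -0.4586] → [-0.5547, -0.0635, 0.1570, -0.1371, -0.6502, -0.7473]
q̇ = J⁺·V = [0.5060, -0.0340, 0.8580, 0.0830, -0.1620, 0.9620]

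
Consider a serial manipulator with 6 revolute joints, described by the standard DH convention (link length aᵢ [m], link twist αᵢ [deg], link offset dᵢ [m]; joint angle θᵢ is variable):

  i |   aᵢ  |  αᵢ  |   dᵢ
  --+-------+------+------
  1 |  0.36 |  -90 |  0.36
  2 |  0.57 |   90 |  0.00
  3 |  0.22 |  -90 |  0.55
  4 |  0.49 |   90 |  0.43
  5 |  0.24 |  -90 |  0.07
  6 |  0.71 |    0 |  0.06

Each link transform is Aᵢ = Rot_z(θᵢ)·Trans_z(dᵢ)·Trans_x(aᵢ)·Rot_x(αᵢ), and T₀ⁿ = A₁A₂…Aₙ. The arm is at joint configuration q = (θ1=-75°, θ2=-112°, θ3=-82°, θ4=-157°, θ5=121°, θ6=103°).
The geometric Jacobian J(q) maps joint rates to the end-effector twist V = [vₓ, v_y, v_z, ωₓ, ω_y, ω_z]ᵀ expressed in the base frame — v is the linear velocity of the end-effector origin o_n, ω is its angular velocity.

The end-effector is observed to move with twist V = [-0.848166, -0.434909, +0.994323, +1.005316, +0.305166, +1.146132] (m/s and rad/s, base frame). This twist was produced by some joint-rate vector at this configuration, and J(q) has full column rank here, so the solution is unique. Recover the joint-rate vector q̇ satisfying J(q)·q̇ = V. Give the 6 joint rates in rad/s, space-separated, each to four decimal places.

0.4730 0.5850 0.3510 0.6240 0.6710 -0.1390

o_n = [-0.3451, 1.1672, 0.8521]
J₁: ẑ×o_n = [-1.1672, -0.3451, 0.0000], ω = ẑ
J2: z=[0.9659, 0.2588, 0.0000] o=[0.0932, -0.3477, 0.3600] → [0.1274, -0.4753, 1.5767, 0.9659, 0.2588, 0.0000]
J3: z=[-0.2400, 0.8956, -0.3746] o=[0.0379, -0.1415, 0.8885] → [0.4576, 0.1347, 0.0290, -0.2400, 0.8956, -0.3746]
J4: z=[0.0384, 0.3943, 0.9182] o=[-0.3075, 0.3058, 0.7108] → [-0.7352, -0.0400, 0.0479, 0.0384, 0.3943, 0.9182]
J5: z=[0.5999, -0.7439, 0.2944] o=[0.1006, 0.7397, 0.9757] → [-0.0339, -0.0570, -0.0751, 0.5999, -0.7439, 0.2944]
J6: z=[-0.7048, -0.6655, -0.2456] o=[0.0517, 0.7021, 1.2180] → [0.3578, -0.1604, -0.5919, -0.7048, -0.6655, -0.2456]
q̇ = J⁺·V = [0.4730, 0.5850, 0.3510, 0.6240, 0.6710, -0.1390]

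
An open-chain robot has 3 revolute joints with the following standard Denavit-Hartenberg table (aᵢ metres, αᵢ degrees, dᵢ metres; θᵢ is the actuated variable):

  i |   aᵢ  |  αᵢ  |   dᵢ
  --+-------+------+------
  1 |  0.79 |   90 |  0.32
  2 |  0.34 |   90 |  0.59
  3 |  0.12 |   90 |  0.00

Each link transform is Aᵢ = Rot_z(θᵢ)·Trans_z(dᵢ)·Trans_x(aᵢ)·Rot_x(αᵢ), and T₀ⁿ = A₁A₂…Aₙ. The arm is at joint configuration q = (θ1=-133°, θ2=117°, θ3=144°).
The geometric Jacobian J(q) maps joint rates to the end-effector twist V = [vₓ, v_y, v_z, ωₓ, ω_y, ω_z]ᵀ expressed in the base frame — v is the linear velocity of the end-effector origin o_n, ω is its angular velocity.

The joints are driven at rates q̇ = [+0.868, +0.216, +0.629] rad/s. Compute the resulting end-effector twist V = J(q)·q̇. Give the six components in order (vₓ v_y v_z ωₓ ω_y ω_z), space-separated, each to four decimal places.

0.1033 -0.8439 -0.0634 -0.5402 -0.2626 1.1536

o_n = [-0.9467, -0.0466, 0.5364]
J₁: ẑ×o_n = [0.0466, -0.9467, 0.0000], ω = ẑ
J2: z=[-0.7314, 0.6820, 0.0000] o=[-0.5388, -0.5778, 0.3200] → [0.1476, 0.1583, -0.1103, -0.7314, 0.6820, 0.0000]
J3: z=[-0.6077, -0.6516, 0.4540] o=[-0.8650, -0.0625, 0.6229] → [0.0492, -0.0896, -0.0628, -0.6077, -0.6516, 0.4540]
V = J·q̇ = [0.1033, -0.8439, -0.0634, -0.5402, -0.2626, 1.1536]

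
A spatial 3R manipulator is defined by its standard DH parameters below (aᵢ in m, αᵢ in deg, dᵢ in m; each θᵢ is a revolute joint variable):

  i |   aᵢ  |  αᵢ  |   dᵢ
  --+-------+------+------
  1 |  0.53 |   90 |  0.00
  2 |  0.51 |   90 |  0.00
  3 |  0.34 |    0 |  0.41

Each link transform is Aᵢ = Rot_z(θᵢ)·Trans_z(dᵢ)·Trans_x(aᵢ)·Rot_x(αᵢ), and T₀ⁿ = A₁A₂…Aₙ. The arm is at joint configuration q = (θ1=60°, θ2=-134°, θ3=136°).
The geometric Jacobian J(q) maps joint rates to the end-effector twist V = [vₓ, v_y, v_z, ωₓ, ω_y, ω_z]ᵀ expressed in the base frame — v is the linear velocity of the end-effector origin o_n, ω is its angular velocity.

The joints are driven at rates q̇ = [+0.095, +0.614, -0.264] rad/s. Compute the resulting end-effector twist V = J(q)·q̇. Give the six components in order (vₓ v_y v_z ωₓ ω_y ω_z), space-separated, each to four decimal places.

o_n = [0.2299, -0.0742, 0.0939]
J₁: ẑ×o_n = [0.0742, 0.2299, -0.0000], ω = ẑ
J2: z=[0.8660, -0.5000, 0.0000] o=[0.2650, 0.4590, 0.0000] → [-0.0469, -0.0813, -0.4793, 0.8660, -0.5000, 0.0000]
J3: z=[-0.3597, -0.6230, 0.6947] o=[0.0879, 0.1522, -0.3669] → [-0.1298, 0.2644, 0.1699, -0.3597, -0.6230, 0.6947]
V = J·q̇ = [0.0125, -0.0979, -0.3391, 0.6267, -0.1425, -0.0884]

0.0125 -0.0979 -0.3391 0.6267 -0.1425 -0.0884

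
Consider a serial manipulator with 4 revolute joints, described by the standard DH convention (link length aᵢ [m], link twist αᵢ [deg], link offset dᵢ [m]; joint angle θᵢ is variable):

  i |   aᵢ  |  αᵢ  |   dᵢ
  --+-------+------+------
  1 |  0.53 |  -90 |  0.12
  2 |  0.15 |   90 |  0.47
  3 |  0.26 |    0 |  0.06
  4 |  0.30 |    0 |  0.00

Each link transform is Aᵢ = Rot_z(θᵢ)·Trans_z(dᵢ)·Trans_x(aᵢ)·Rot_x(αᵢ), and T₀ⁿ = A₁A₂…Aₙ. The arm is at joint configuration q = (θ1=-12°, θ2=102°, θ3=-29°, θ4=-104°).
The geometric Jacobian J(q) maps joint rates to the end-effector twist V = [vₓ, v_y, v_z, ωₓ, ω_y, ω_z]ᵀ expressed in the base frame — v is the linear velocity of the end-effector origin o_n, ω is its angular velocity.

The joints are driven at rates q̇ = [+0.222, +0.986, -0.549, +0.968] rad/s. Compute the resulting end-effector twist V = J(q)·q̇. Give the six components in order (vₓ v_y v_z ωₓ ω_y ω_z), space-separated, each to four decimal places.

-0.2250 -0.0420 -0.0447 0.6059 0.8792 0.1349

o_n = [0.5666, 0.0069, -0.0615]
J₁: ẑ×o_n = [-0.0069, 0.5666, 0.0000], ω = ẑ
J2: z=[0.2079, 0.9781, 0.0000] o=[0.5184, -0.1102, 0.1200] → [-0.1775, 0.0377, -0.0228, 0.2079, 0.9781, 0.0000]
J3: z=[0.9568, -0.2034, -0.2079] o=[0.5856, 0.3560, -0.0267] → [-0.0655, 0.0372, -0.3379, 0.9568, -0.2034, -0.2079]
J4: z=[0.9568, -0.2034, -0.2079] o=[0.5706, 0.2304, -0.2616] → [-0.0872, -0.1906, -0.2146, 0.9568, -0.2034, -0.2079]
V = J·q̇ = [-0.2250, -0.0420, -0.0447, 0.6059, 0.8792, 0.1349]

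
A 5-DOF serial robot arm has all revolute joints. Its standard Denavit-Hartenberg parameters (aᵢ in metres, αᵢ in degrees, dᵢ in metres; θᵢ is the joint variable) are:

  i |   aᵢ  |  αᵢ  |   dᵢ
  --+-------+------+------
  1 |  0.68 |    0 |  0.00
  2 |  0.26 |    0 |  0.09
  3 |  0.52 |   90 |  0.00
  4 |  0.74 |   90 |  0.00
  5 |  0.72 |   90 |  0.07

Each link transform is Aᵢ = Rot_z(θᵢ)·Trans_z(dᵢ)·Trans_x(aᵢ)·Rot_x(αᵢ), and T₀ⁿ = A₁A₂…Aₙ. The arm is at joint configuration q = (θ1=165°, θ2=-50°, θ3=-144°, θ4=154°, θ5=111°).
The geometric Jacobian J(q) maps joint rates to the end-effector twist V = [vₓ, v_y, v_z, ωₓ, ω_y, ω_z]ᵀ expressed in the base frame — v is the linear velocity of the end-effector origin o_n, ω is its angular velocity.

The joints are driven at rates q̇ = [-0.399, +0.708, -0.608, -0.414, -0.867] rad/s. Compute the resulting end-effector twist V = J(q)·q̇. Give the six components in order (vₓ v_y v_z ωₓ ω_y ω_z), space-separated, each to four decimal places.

o_n = [-0.9898, -0.2332, 0.3642]
J₁: ẑ×o_n = [0.2332, -0.9898, 0.0000], ω = ẑ
J2: z=[0.0000, 0.0000, 1.0000] o=[-0.6568, 0.1760, 0.0000] → [0.4092, -0.3330, 0.0000, 0.0000, 0.0000, 1.0000]
J3: z=[0.0000, 0.0000, 1.0000] o=[-0.7667, 0.4116, 0.0900] → [0.6449, -0.2231, 0.0000, 0.0000, 0.0000, 1.0000]
J4: z=[-0.4848, -0.8746, 0.0000] o=[-0.3119, 0.1595, 0.0900] → [-0.2398, 0.1329, -0.4025, -0.4848, -0.8746, 0.0000]
J5: z=[0.3834, -0.2125, 0.8988] o=[-0.8936, 0.4820, 0.4144] → [0.6535, -0.0672, -0.2947, 0.3834, -0.2125, 0.8988]
V = J·q̇ = [-0.6627, 0.2981, 0.4221, -0.1317, 0.5464, -1.0783]

-0.6627 0.2981 0.4221 -0.1317 0.5464 -1.0783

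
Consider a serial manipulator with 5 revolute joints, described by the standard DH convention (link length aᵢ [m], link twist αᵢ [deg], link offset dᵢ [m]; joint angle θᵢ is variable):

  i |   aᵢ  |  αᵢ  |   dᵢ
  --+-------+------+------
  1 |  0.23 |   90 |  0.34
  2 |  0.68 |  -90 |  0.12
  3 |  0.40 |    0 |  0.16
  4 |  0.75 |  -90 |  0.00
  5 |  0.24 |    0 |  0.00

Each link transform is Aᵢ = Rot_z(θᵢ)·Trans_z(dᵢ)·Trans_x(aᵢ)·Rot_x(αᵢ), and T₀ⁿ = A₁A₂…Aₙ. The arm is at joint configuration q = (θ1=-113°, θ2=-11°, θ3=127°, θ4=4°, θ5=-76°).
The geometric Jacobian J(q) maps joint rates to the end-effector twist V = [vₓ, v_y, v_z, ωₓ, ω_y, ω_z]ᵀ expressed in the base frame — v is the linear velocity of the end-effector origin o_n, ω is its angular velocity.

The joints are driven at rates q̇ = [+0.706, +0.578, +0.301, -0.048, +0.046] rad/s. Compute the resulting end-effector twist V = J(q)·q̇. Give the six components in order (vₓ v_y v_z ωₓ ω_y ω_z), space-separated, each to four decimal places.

o_n = [0.6607, -0.5148, 0.7430]
J₁: ẑ×o_n = [0.5148, 0.6607, -0.0000], ω = ẑ
J2: z=[-0.9205, 0.3907, 0.0000] o=[-0.0899, -0.2117, 0.3400] → [0.1575, 0.3710, -0.0142, -0.9205, 0.3907, 0.0000]
J3: z=[-0.0746, -0.1756, 0.9816] o=[-0.4611, -0.7793, 0.2102] → [-0.3531, 1.1409, 0.1773, -0.0746, -0.1756, 0.9816]
J4: z=[-0.0746, -0.1756, 0.9816] o=[-0.0867, -0.7147, 0.4132] → [-0.2541, 0.7582, 0.1164, -0.0746, -0.1756, 0.9816]
J5: z=[-0.3144, 0.9383, 0.1440] o=[0.6231, -0.4912, 0.5071] → [0.2247, 0.0796, -0.0278, -0.3144, 0.9383, 0.1440]
V = J·q̇ = [0.3707, 0.9915, 0.0383, -0.5654, 0.2246, 0.9610]

0.3707 0.9915 0.0383 -0.5654 0.2246 0.9610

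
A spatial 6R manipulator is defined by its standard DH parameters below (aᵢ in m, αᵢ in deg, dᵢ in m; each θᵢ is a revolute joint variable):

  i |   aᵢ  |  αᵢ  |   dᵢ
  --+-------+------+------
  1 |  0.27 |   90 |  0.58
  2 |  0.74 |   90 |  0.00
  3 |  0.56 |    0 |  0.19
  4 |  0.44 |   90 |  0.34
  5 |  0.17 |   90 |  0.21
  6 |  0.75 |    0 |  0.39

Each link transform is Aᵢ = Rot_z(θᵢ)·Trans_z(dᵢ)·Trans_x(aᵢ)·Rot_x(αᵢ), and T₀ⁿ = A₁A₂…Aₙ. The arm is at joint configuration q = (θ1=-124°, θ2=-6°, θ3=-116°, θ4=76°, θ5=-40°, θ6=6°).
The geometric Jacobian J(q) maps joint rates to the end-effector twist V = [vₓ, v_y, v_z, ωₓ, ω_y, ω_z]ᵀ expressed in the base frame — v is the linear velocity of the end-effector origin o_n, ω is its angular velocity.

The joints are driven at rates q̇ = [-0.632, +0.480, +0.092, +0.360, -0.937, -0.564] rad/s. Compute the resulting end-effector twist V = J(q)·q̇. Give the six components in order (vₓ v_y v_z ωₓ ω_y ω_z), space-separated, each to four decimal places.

-1.9905 0.3657 0.9331 -1.2375 -0.1095 -1.6032

o_n = [0.3519, -1.7976, 0.8319]
J₁: ẑ×o_n = [1.7976, 0.3519, -0.0000], ω = ẑ
J2: z=[-0.8290, 0.5592, 0.0000] o=[-0.1510, -0.2238, 0.5800] → [0.1408, 0.2088, 1.0236, -0.8290, 0.5592, 0.0000]
J3: z=[0.0585, 0.0867, -0.9945] o=[-0.5625, -0.8340, 0.5026] → [-0.9299, -0.9286, -0.1356, 0.0585, 0.0867, -0.9945]
J4: z=[0.0585, 0.0867, -0.9945] o=[0.0024, -0.8966, 0.3394] → [-0.8535, -0.3763, -0.0830, 0.0585, 0.0867, -0.9945]
J5: z=[0.9926, 0.1016, 0.0672] o=[0.0693, -1.3031, -0.0340] → [0.1212, -0.8405, -0.5195, 0.9926, 0.1016, 0.0672]
J6: z=[-0.1135, 0.5706, 0.8133] o=[0.2853, -1.4203, 0.0783] → [0.7369, 0.1397, 0.0048, -0.1135, 0.5706, 0.8133]
V = J·q̇ = [-1.9905, 0.3657, 0.9331, -1.2375, -0.1095, -1.6032]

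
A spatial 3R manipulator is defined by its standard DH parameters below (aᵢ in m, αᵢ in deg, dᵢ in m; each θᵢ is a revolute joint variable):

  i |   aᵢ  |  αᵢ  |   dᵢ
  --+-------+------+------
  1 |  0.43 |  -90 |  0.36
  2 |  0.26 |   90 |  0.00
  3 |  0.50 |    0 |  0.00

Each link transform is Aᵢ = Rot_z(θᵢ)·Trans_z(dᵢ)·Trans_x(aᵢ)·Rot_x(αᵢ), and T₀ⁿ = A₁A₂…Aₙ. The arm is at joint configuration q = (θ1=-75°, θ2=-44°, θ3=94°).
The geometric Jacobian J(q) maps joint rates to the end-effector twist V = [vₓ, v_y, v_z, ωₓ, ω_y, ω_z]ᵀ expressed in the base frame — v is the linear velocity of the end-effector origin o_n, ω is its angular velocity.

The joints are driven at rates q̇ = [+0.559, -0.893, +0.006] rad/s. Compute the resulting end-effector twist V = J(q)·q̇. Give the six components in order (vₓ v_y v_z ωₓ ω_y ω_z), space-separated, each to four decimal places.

0.2106 0.4919 0.1425 -0.8637 -0.2271 0.5633

o_n = [0.6350, -0.4427, 0.5164]
J₁: ẑ×o_n = [0.4427, 0.6350, -0.0000], ω = ẑ
J2: z=[0.9659, 0.2588, 0.0000] o=[0.1113, -0.4153, 0.3600] → [0.0405, -0.1511, -0.1619, 0.9659, 0.2588, 0.0000]
J3: z=[-0.1798, 0.6710, 0.7193] o=[0.1597, -0.5960, 0.5406] → [-0.1266, 0.3375, -0.3465, -0.1798, 0.6710, 0.7193]
V = J·q̇ = [0.2106, 0.4919, 0.1425, -0.8637, -0.2271, 0.5633]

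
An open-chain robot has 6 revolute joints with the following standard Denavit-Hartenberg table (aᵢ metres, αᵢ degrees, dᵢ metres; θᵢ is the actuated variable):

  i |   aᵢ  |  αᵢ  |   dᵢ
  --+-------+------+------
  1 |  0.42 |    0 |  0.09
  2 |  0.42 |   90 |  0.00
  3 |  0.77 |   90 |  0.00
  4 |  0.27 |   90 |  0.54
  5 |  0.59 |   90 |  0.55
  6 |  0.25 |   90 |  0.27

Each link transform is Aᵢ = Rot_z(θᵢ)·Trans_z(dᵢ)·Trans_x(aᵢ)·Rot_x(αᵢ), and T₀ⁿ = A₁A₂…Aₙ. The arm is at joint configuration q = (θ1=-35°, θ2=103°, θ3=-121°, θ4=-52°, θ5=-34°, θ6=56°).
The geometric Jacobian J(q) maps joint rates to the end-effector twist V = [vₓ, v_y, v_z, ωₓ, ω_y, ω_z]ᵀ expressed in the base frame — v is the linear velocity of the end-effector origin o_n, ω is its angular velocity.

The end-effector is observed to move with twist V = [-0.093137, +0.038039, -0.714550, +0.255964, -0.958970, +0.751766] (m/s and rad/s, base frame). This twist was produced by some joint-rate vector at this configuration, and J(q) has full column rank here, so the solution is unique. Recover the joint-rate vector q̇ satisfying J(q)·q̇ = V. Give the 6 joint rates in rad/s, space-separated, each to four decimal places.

o_n = [-0.5498, 0.3144, -0.4880]
J₁: ẑ×o_n = [-0.3144, -0.5498, 0.0000], ω = ẑ
J2: z=[0.0000, 0.0000, 1.0000] o=[0.3440, -0.2409, 0.0900] → [-0.5553, -0.8939, 0.0000, 0.0000, 0.0000, 1.0000]
J3: z=[0.9272, -0.3746, 0.0000] o=[0.5014, 0.1485, 0.0900] → [0.2165, 0.5359, -0.2400, 0.9272, -0.3746, 0.0000]
J4: z=[-0.3211, -0.7948, 0.5150] o=[0.3528, -0.2192, -0.5700] → [-0.3400, -0.4385, -0.8887, -0.3211, -0.7948, 0.5150]
J5: z=[-0.4188, 0.6069, 0.6755] o=[-0.0499, -0.6480, -0.4344] → [-0.6826, -0.3601, -0.0996, -0.4188, 0.6069, 0.6755]
J6: z=[0.7412, 0.6582, -0.1319] o=[-0.5898, -0.0514, -0.4909] → [0.0502, -0.0075, 0.2448, 0.7412, 0.6582, -0.1319]
q̇ = J⁺·V = [0.6990, -0.2380, 0.7680, 0.4840, -0.0200, -0.4170]

0.6990 -0.2380 0.7680 0.4840 -0.0200 -0.4170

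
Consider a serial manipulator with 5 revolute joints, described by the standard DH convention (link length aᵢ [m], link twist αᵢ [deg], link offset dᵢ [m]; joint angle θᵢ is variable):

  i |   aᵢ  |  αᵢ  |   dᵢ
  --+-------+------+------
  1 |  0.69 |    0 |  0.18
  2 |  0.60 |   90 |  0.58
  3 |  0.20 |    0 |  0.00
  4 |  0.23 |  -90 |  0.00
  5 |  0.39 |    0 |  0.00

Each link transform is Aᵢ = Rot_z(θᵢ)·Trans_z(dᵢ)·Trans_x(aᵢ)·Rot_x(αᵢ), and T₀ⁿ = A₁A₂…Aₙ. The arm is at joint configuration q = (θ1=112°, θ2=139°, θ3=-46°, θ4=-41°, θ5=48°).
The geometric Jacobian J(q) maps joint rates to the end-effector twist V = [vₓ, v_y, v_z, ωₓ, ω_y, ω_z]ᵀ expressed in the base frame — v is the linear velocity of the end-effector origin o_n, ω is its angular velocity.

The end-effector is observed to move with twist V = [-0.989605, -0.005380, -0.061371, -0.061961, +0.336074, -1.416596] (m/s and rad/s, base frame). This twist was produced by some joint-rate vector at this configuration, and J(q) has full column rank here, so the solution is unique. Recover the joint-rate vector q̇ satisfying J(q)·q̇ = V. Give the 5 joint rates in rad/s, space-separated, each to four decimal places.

-0.4130 -0.9880 0.1480 0.0200 -0.2980

o_n = [-0.2334, -0.1776, 0.1258]
J₁: ẑ×o_n = [0.1776, -0.2334, 0.0000], ω = ẑ
J2: z=[0.0000, 0.0000, 1.0000] o=[-0.2585, 0.6398, 0.1800] → [0.8173, 0.0251, -0.0000, 0.0000, 0.0000, 1.0000]
J3: z=[-0.9455, 0.3256, 0.0000] o=[-0.4538, 0.0724, 0.7600] → [-0.2065, -0.5996, 0.1646, -0.9455, 0.3256, 0.0000]
J4: z=[-0.9455, 0.3256, 0.0000] o=[-0.4991, -0.0589, 0.6161] → [-0.1596, -0.4636, 0.0257, -0.9455, 0.3256, 0.0000]
J5: z=[-0.3251, -0.9442, 0.0523] o=[-0.5030, -0.0703, 0.3864] → [0.2517, -0.0706, 0.2894, -0.3251, -0.9442, 0.0523]
q̇ = J⁺·V = [-0.4130, -0.9880, 0.1480, 0.0200, -0.2980]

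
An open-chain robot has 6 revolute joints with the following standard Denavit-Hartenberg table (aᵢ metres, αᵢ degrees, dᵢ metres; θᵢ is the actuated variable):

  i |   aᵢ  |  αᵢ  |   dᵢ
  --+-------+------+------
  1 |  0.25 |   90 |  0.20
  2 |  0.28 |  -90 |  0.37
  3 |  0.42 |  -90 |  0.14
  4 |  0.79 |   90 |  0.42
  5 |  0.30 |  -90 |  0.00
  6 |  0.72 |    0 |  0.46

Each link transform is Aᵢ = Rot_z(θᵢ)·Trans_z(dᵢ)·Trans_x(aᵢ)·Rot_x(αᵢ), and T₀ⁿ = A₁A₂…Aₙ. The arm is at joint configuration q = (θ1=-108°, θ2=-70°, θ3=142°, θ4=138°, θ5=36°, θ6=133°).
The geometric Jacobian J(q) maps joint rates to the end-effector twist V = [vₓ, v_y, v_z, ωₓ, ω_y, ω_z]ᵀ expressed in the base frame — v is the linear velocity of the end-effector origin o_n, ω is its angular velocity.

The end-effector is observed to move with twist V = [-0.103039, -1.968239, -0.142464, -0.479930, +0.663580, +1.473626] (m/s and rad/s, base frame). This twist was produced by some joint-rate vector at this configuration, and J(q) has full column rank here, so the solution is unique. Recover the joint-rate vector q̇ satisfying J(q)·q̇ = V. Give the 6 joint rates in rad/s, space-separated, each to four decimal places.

0.9290 0.4700 0.6570 0.9940 0.9650 -0.5270

o_n = [-1.1436, -0.1828, 0.2776]
J₁: ẑ×o_n = [0.1828, -1.1436, 0.0000], ω = ẑ
J2: z=[-0.9511, 0.3090, 0.0000] o=[-0.0773, -0.2378, 0.2000] → [0.0240, 0.0738, 0.2772, -0.9511, 0.3090, 0.0000]
J3: z=[-0.2904, -0.8937, 0.3420] o=[-0.4587, -0.2145, -0.0631] → [-0.3153, -0.1353, -0.6212, -0.2904, -0.8937, 0.3420]
J4: z=[-0.6844, 0.4438, 0.5785] o=[-0.2185, -0.3119, 0.2958] → [-0.0827, -0.5476, 0.3222, -0.6844, 0.4438, 0.5785]
J5: z=[0.6633, 0.7084, 0.2413] o=[-0.7451, 0.3081, -0.0768] → [0.3695, -0.3312, -0.0434, 0.6633, 0.7084, 0.2413]
J6: z=[-0.3757, 0.0364, 0.9260] o=[-0.9392, 0.5196, -0.1639] → [0.6665, -0.0234, 0.2714, -0.3757, 0.0364, 0.9260]
q̇ = J⁺·V = [0.9290, 0.4700, 0.6570, 0.9940, 0.9650, -0.5270]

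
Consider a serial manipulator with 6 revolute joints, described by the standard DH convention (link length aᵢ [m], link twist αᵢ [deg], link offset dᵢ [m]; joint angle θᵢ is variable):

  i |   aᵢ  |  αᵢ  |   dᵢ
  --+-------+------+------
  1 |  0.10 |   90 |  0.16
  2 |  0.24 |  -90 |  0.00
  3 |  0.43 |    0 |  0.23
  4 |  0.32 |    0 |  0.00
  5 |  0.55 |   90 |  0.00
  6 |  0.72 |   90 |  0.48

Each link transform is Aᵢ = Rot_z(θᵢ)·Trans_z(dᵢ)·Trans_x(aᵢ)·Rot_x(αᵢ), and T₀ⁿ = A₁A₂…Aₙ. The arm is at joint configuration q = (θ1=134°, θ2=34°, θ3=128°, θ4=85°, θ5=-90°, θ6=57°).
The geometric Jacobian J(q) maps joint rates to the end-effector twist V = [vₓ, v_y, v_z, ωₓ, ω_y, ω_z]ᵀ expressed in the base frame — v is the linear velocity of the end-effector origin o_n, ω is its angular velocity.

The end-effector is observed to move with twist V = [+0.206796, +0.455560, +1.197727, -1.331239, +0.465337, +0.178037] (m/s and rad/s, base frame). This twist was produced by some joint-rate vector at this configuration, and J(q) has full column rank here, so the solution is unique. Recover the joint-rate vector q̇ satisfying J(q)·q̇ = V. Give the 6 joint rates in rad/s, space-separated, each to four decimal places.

o_n = [-0.3879, -1.3490, 0.6256]
J₁: ẑ×o_n = [1.3490, -0.3879, 0.0000], ω = ẑ
J2: z=[0.7193, 0.6947, 0.0000] o=[-0.0695, 0.0719, 0.1600] → [0.3234, -0.3349, -0.8009, 0.7193, 0.6947, 0.0000]
J3: z=[0.3884, -0.4022, 0.8290] o=[-0.2077, 0.2151, 0.2942] → [1.1634, -0.2781, -0.6801, 0.3884, -0.4022, 0.8290]
J4: z=[0.3884, -0.4022, 0.8290] o=[-0.2096, -0.2707, 0.3368] → [0.7778, -0.2599, -0.4906, 0.3884, -0.4022, 0.8290]
J5: z=[0.3884, -0.4022, 0.8290] o=[0.0703, -0.3097, 0.1868] → [0.6851, -0.5503, -0.5880, 0.3884, -0.4022, 0.8290]
J6: z=[-0.8748, 0.1218, 0.4690] o=[-0.0890, -0.8088, 0.0193] → [0.3272, 0.3902, 0.5090, -0.8748, 0.1218, 0.4690]
q̇ = J⁺·V = [0.7060, -0.1480, -0.2880, -0.7530, -0.1010, 0.8930]

0.7060 -0.1480 -0.2880 -0.7530 -0.1010 0.8930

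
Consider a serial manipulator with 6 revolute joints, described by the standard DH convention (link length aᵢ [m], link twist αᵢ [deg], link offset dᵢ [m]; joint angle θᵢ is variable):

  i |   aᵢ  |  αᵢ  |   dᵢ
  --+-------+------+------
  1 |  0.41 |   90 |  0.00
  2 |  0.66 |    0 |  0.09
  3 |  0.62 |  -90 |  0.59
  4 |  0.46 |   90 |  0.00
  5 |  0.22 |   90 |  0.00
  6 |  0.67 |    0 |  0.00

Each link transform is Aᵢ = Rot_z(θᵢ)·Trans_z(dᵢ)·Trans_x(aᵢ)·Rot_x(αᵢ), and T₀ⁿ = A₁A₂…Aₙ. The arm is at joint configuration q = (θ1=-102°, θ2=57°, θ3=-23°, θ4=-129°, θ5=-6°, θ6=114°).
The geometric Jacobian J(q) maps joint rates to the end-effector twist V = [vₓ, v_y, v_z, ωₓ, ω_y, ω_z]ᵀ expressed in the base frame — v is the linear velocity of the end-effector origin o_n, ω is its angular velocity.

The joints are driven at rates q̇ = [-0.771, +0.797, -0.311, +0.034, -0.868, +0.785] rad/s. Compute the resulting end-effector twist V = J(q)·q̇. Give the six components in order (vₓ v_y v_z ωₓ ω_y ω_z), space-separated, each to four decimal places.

o_n = [-0.7383, -0.5314, 0.4953]
J₁: ẑ×o_n = [0.5314, -0.7383, 0.0000], ω = ẑ
J2: z=[-0.9781, 0.2079, 0.0000] o=[-0.0852, -0.4010, 0.0000] → [0.1030, 0.4845, 0.2633, -0.9781, 0.2079, 0.0000]
J3: z=[-0.9781, 0.2079, 0.0000] o=[-0.2480, -0.7339, 0.5535] → [-0.0121, -0.0570, -0.0962, -0.9781, 0.2079, 0.0000]
J4: z=[0.1163, 0.5470, 0.8290] o=[-0.9320, -1.1140, 0.9002] → [-0.7045, 0.2076, -0.0382, 0.1163, 0.5470, 0.8290]
J5: z=[0.7495, 0.4994, -0.4346] o=[-1.2318, -0.8050, 0.7383] → [-0.0025, -0.0323, -0.0414, 0.7495, 0.4994, -0.4346]
J6: z=[-0.0475, -0.6142, -0.7877] o=[-1.3770, -0.6705, 0.6423] → [0.1999, -0.5101, 0.3857, -0.0475, -0.6142, -0.7877]
V = J·q̇ = [-0.1888, 0.6077, 0.5771, -1.1593, -0.7960, -0.9840]

-0.1888 0.6077 0.5771 -1.1593 -0.7960 -0.9840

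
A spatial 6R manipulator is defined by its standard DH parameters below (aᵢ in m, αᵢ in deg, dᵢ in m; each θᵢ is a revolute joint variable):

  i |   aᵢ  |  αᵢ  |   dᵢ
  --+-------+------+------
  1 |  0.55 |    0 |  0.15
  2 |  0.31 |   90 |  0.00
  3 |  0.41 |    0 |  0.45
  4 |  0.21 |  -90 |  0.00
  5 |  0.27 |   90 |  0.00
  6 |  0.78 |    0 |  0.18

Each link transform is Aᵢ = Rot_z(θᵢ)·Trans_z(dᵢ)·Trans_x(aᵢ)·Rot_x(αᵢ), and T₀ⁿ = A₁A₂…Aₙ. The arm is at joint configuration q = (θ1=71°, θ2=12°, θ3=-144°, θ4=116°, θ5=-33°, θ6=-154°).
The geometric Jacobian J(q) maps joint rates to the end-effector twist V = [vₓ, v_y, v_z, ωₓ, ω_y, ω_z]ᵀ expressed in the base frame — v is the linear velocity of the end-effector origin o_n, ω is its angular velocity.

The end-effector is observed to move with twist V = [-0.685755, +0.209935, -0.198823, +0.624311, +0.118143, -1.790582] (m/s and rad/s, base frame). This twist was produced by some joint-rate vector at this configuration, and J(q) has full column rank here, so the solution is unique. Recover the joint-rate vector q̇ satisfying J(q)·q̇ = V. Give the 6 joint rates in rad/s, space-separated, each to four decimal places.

-0.2500 -0.9100 0.9710 0.3530 -0.4660 -0.8570

o_n = [0.4935, 0.0758, -0.2757]
J₁: ẑ×o_n = [-0.0758, 0.4935, 0.0000], ω = ẑ
J2: z=[0.0000, 0.0000, 1.0000] o=[0.1791, 0.5200, 0.1500] → [0.4442, 0.3144, -0.0000, 0.0000, 0.0000, 1.0000]
J3: z=[0.9925, -0.1219, 0.0000] o=[0.2168, 0.8277, 0.1500] → [0.0519, 0.4226, -0.7126, 0.9925, -0.1219, 0.0000]
J4: z=[0.9925, -0.1219, 0.0000] o=[0.6231, 0.4437, -0.0910] → [0.0225, 0.1834, -0.3809, 0.9925, -0.1219, 0.0000]
J5: z=[0.0572, 0.4660, 0.8829] o=[0.6457, 0.6277, -0.1896] → [0.4471, -0.1295, 0.0393, 0.0572, 0.4660, 0.8829]
J6: z=[0.7738, -0.5795, 0.2557] o=[0.8160, 0.8082, -0.2959] → [0.1756, -0.0981, -0.7536, 0.7738, -0.5795, 0.2557]
q̇ = J⁺·V = [-0.2500, -0.9100, 0.9710, 0.3530, -0.4660, -0.8570]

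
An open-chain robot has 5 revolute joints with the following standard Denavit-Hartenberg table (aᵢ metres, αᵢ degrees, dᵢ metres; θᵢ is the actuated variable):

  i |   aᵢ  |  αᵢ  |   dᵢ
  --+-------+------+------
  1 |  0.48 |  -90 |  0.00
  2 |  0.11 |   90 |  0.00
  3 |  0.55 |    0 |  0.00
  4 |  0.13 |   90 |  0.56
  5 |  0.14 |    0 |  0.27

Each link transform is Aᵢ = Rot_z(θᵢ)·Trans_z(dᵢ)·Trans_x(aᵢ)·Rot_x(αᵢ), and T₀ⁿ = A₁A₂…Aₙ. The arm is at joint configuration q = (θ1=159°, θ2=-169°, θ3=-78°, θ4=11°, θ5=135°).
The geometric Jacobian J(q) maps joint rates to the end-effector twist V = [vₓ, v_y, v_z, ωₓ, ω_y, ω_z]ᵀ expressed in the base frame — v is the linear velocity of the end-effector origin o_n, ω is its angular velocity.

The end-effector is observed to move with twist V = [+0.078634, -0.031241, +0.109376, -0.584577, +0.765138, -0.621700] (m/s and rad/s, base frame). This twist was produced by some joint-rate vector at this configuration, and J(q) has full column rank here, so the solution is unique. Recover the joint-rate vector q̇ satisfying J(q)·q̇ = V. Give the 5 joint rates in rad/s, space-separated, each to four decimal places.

o_n = [-0.1010, 0.7586, -0.6492]
J₁: ẑ×o_n = [-0.7586, -0.1010, 0.0000], ω = ẑ
J2: z=[-0.3584, -0.9336, 0.0000] o=[-0.4481, 0.1720, 0.0000] → [0.6061, -0.2326, 0.1139, -0.3584, -0.9336, 0.0000]
J3: z=[0.1781, -0.0684, -0.9816] o=[-0.3473, 0.1333, 0.0210] → [0.6596, -0.1224, 0.1282, 0.1781, -0.0684, -0.9816]
J4: z=[0.1781, -0.0684, -0.9816] o=[-0.0497, 0.5953, 0.0428] → [0.2076, 0.1736, 0.0256, 0.1781, -0.0684, -0.9816]
J5: z=[-0.7036, 0.6886, -0.1756] o=[0.1395, 0.6509, -0.4972] → [-0.0857, -0.0647, 0.0898, -0.7036, 0.6886, -0.1756]
q̇ = J⁺·V = [-0.0640, -0.1180, 0.2330, 0.1580, 0.9900]

-0.0640 -0.1180 0.2330 0.1580 0.9900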